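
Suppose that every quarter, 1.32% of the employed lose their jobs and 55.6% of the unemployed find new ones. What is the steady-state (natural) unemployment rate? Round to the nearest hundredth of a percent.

Steady-state unemployment rate ≈ 2.32%.

At steady state the flows balance: s·E = f·U, so U/(E+U) = s/(s+f).
u* = 1.32 / (1.32 + 55.6) = 1.32 / 56.92 = 2.32%.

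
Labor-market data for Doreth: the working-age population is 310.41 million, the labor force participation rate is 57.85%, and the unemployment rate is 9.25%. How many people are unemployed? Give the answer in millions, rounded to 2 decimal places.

About 16.61 million are unemployed.

Labor force = 0.5785 × 310.41 = 179.57 million.
Unemployed = 0.0925 × 179.57 ≈ 16.61 million.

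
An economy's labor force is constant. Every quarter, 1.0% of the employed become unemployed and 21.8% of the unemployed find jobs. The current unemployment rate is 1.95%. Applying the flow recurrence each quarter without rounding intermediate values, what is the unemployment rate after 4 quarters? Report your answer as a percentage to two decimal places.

With a fixed labor force, u_{t+1} = u_t + s·(1−u_t) − f·u_t = u_t·(1−s−f) + s.
Here 1−s−f = 0.772 and s = 0.010.
u_1 = 0.019500 × 0.772 + 0.010 = 0.025054.
u_2 = 0.025054 × 0.772 + 0.010 = 0.029342.
u_3 = 0.029342 × 0.772 + 0.010 = 0.032652.
u_4 = 0.032652 × 0.772 + 0.010 = 0.035207.

Unemployment rate after four quarters ≈ 3.52%.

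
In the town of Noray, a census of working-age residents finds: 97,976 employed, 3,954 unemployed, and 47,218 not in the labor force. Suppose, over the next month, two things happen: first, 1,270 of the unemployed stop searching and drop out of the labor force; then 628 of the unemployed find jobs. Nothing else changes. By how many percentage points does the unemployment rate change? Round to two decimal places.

Initially, labor force = 97,976 + 3,954 = 101,930, so u = 3,954/101,930 = 3.88%.
After the first change, unemployed and labor force both fall by 1,270 → E = 97,976, U = 2,684, labor force = 100,660.
After the second change, unemployed falls and employed rises by 628; labor force unchanged → E = 98,604, U = 2,056, labor force = 100,660.
New unemployment rate = 2,056 / 100,660 = 2.04%.
Change = 2.04% − 3.88% = −1.84 percentage points.

The unemployment rate changes by −1.84 percentage points.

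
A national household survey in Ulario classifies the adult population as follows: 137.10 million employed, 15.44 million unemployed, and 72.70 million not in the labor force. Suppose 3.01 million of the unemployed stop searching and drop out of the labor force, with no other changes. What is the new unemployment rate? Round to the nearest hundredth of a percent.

New unemployment rate ≈ 8.31%.

Initially, labor force = 137.10 + 15.44 = 152.54 million, so u = 15.44/152.54 = 10.12%.
After the change, unemployed and labor force both fall by 3.01 → E = 137.10, U = 12.43, labor force = 149.53 million.
New unemployment rate = 12.43 / 149.53 = 8.31%.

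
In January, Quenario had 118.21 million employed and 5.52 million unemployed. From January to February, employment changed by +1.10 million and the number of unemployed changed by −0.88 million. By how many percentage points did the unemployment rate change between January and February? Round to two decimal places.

The unemployment rate changed by −0.72 percentage points.

January: labor force = 118.21 + 5.52 = 123.73; u = 5.52/123.73 = 4.46%.
February: labor force = 119.31 + 4.64 = 123.95; u = 4.64/123.95 = 3.74%.
Change = 3.74% − 4.46% = −0.72 pp.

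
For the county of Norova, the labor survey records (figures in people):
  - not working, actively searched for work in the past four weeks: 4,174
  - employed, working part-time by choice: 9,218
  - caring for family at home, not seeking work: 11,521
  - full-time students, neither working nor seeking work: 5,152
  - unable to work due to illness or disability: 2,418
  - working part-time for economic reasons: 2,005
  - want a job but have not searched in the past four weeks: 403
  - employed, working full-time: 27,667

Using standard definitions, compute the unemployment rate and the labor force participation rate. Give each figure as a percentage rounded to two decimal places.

Unemployment rate ≈ 9.69%; labor force participation rate ≈ 68.84%.

Employed = 9,218 + 2,005 + 27,667 = 38,890 (anyone who worked, including part-time for economic reasons, counts as employed).
Unemployed = 4,174.
Labor force = 38,890 + 4,174 = 43,064.
Not in labor force = 11,521 + 5,152 + 2,418 + 403 = 19,494 (those not working and not actively searching are outside the labor force — including those who want a job but have given up searching).
Civilian working-age population = 43,064 + 19,494 = 62,558.
Unemployment rate = 4,174 / 43,064 = 9.69%.
Labor force participation rate = 43,064 / 62,558 = 68.84%.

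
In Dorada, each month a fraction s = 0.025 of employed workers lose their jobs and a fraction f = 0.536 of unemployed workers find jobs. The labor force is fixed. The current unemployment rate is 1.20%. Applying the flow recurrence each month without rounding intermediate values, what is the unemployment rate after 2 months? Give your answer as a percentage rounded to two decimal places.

With a fixed labor force, u_{t+1} = u_t + s·(1−u_t) − f·u_t = u_t·(1−s−f) + s.
Here 1−s−f = 0.439 and s = 0.025.
u_1 = 0.012000 × 0.439 + 0.025 = 0.030268.
u_2 = 0.030268 × 0.439 + 0.025 = 0.038288.

Unemployment rate after two months ≈ 3.83%.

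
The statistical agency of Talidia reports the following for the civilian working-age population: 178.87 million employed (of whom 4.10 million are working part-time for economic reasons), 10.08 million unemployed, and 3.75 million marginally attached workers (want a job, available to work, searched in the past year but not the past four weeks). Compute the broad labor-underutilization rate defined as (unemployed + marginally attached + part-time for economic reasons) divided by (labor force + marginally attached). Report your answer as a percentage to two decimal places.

Labor force = 178.87 + 10.08 = 188.95 million.
Numerator = 10.08 + 3.75 + 4.10 = 17.93 million.
Denominator = 188.95 + 3.75 = 192.70 million.
Broad rate = 17.93 / 192.70 = 9.30%.

Broad underutilization rate ≈ 9.30%.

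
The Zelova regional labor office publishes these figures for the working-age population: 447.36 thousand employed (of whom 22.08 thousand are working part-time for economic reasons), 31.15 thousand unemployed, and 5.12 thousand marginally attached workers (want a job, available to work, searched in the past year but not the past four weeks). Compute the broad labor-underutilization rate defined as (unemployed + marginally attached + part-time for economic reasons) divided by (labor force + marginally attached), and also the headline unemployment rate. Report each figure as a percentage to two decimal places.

Labor force = 447.36 + 31.15 = 478.51 thousand.
Numerator = 31.15 + 5.12 + 22.08 = 58.35 thousand.
Denominator = 478.51 + 5.12 = 483.63 thousand.
Broad rate = 58.35 / 483.63 = 12.07%.
Headline unemployment rate = 31.15 / 478.51 = 6.51%.

Broad underutilization rate ≈ 12.07%; headline unemployment rate ≈ 6.51%.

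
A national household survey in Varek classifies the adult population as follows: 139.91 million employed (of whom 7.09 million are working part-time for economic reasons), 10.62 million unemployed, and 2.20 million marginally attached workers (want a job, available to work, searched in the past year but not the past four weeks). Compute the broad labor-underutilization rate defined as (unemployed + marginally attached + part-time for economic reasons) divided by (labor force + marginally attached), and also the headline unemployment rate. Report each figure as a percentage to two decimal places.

Broad underutilization rate ≈ 13.04%; headline unemployment rate ≈ 7.06%.

Labor force = 139.91 + 10.62 = 150.53 million.
Numerator = 10.62 + 2.20 + 7.09 = 19.91 million.
Denominator = 150.53 + 2.20 = 152.73 million.
Broad rate = 19.91 / 152.73 = 13.04%.
Headline unemployment rate = 10.62 / 150.53 = 7.06%.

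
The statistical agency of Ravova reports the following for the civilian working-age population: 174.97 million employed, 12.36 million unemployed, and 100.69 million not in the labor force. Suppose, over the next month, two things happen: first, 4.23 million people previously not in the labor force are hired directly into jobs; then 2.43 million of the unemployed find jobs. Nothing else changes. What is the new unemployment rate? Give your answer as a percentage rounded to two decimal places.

Initially, labor force = 174.97 + 12.36 = 187.33 million, so u = 12.36/187.33 = 6.60%.
After the first change, employed and labor force both rise by 4.23; unemployed unchanged → E = 179.20, U = 12.36, labor force = 191.56 million.
After the second change, unemployed falls and employed rises by 2.43; labor force unchanged → E = 181.63, U = 9.93, labor force = 191.56 million.
New unemployment rate = 9.93 / 191.56 = 5.18%.

New unemployment rate ≈ 5.18%.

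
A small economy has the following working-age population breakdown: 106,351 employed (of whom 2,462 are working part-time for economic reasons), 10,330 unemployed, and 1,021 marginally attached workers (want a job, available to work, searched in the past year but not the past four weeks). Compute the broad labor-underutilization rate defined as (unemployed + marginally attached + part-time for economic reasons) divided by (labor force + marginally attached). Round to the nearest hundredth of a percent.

Labor force = 106,351 + 10,330 = 116,681.
Numerator = 10,330 + 1,021 + 2,462 = 13,813.
Denominator = 116,681 + 1,021 = 117,702.
Broad rate = 13,813 / 117,702 = 11.74%.

Broad underutilization rate ≈ 11.74%.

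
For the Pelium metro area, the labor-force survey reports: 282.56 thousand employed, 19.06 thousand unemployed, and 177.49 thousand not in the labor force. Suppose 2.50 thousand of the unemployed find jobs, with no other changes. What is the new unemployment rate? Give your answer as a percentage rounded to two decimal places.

Initially, labor force = 282.56 + 19.06 = 301.62 thousand, so u = 19.06/301.62 = 6.32%.
After the change, unemployed falls and employed rises by 2.50; labor force unchanged → E = 285.06, U = 16.56, labor force = 301.62 thousand.
New unemployment rate = 16.56 / 301.62 = 5.49%.

New unemployment rate ≈ 5.49%.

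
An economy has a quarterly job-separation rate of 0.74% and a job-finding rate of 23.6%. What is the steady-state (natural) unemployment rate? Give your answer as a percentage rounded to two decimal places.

Steady-state unemployment rate ≈ 3.04%.

At steady state the flows balance: s·E = f·U, so U/(E+U) = s/(s+f).
u* = 0.74 / (0.74 + 23.6) = 0.74 / 24.34 = 3.04%.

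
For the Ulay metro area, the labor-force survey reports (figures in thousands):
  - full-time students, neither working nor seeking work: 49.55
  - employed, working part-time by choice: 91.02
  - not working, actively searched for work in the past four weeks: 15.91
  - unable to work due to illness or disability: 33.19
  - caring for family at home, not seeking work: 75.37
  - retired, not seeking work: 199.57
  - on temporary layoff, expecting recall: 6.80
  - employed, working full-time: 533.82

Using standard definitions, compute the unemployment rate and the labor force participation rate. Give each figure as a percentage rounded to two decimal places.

Employed = 91.02 + 533.82 = 624.84 thousand.
Unemployed = 15.91 + 6.80 = 22.71 thousand (jobless and actively searching, or on temporary layoff).
Labor force = 624.84 + 22.71 = 647.55 thousand.
Not in labor force = 49.55 + 33.19 + 75.37 + 199.57 = 357.68 thousand (those not working and not actively searching are outside the labor force).
Civilian working-age population = 647.55 + 357.68 = 1,005.23 thousand.
Unemployment rate = 22.71 / 647.55 = 3.51%.
Labor force participation rate = 647.55 / 1,005.23 = 64.42%.

Unemployment rate ≈ 3.51%; labor force participation rate ≈ 64.42%.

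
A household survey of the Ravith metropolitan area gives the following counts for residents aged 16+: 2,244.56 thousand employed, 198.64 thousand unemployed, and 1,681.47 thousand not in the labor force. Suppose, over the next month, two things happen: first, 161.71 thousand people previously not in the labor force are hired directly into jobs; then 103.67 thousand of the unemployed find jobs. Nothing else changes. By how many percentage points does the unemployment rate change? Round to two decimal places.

The unemployment rate changes by −4.48 percentage points.

Initially, labor force = 2,244.56 + 198.64 = 2,443.20 thousand, so u = 198.64/2,443.20 = 8.13%.
After the first change, employed and labor force both rise by 161.71; unemployed unchanged → E = 2,406.27, U = 198.64, labor force = 2,604.91 thousand.
After the second change, unemployed falls and employed rises by 103.67; labor force unchanged → E = 2,509.94, U = 94.97, labor force = 2,604.91 thousand.
New unemployment rate = 94.97 / 2,604.91 = 3.65%.
Change = 3.65% − 8.13% = −4.48 percentage points.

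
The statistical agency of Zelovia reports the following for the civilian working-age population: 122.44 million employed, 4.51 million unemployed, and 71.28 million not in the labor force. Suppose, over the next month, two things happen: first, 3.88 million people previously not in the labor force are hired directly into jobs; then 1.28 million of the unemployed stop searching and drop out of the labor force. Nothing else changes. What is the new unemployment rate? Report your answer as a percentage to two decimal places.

New unemployment rate ≈ 2.49%.

Initially, labor force = 122.44 + 4.51 = 126.95 million, so u = 4.51/126.95 = 3.55%.
After the first change, employed and labor force both rise by 3.88; unemployed unchanged → E = 126.32, U = 4.51, labor force = 130.83 million.
After the second change, unemployed and labor force both fall by 1.28 → E = 126.32, U = 3.23, labor force = 129.55 million.
New unemployment rate = 3.23 / 129.55 = 2.49%.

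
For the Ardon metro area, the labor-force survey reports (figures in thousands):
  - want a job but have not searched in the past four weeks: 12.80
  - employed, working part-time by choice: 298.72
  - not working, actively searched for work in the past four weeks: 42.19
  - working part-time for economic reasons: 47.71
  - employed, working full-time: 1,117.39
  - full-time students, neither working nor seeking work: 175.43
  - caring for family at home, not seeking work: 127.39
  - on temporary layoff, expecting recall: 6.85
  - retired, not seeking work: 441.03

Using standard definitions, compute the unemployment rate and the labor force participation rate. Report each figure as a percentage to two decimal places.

Unemployment rate ≈ 3.24%; labor force participation rate ≈ 66.66%.

Employed = 298.72 + 47.71 + 1,117.39 = 1,463.82 thousand (anyone who worked, including part-time for economic reasons, counts as employed).
Unemployed = 42.19 + 6.85 = 49.04 thousand (jobless and actively searching, or on temporary layoff).
Labor force = 1,463.82 + 49.04 = 1,512.86 thousand.
Not in labor force = 12.80 + 175.43 + 127.39 + 441.03 = 756.65 thousand (those not working and not actively searching are outside the labor force — including those who want a job but have given up searching).
Civilian working-age population = 1,512.86 + 756.65 = 2,269.51 thousand.
Unemployment rate = 49.04 / 1,512.86 = 3.24%.
Labor force participation rate = 1,512.86 / 2,269.51 = 66.66%.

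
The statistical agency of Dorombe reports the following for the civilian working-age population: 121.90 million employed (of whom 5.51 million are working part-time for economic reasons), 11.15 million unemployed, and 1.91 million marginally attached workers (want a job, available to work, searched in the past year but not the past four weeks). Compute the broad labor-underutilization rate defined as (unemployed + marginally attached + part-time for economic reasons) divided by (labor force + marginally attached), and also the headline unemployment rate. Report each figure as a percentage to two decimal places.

Broad underutilization rate ≈ 13.76%; headline unemployment rate ≈ 8.38%.

Labor force = 121.90 + 11.15 = 133.05 million.
Numerator = 11.15 + 1.91 + 5.51 = 18.57 million.
Denominator = 133.05 + 1.91 = 134.96 million.
Broad rate = 18.57 / 134.96 = 13.76%.
Headline unemployment rate = 11.15 / 133.05 = 8.38%.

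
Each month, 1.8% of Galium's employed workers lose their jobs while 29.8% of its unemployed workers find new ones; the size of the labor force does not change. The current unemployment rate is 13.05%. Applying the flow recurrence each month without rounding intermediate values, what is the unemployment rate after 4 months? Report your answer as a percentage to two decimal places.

With a fixed labor force, u_{t+1} = u_t + s·(1−u_t) − f·u_t = u_t·(1−s−f) + s.
Here 1−s−f = 0.684 and s = 0.018.
u_1 = 0.130500 × 0.684 + 0.018 = 0.107262.
u_2 = 0.107262 × 0.684 + 0.018 = 0.091367.
u_3 = 0.091367 × 0.684 + 0.018 = 0.080495.
u_4 = 0.080495 × 0.684 + 0.018 = 0.073059.

Unemployment rate after four months ≈ 7.31%.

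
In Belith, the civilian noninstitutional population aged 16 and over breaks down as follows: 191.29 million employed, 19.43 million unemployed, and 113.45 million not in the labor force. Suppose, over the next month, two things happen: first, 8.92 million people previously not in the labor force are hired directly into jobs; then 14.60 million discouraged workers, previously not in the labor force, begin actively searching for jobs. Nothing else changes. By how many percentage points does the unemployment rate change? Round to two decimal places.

Initially, labor force = 191.29 + 19.43 = 210.72 million, so u = 19.43/210.72 = 9.22%.
After the first change, employed and labor force both rise by 8.92; unemployed unchanged → E = 200.21, U = 19.43, labor force = 219.64 million.
After the second change, unemployed and labor force both rise by 14.60 → E = 200.21, U = 34.03, labor force = 234.24 million.
New unemployment rate = 34.03 / 234.24 = 14.53%.
Change = 14.53% − 9.22% = +5.31 percentage points.

The unemployment rate changes by +5.31 percentage points.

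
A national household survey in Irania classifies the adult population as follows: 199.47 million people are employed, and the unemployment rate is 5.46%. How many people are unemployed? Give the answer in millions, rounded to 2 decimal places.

Let U be the number unemployed. The labor force is E + U, and U/(E+U) = 0.0546.
So U = 0.0546 × 199.47 / (1 − 0.0546) = 10.8911 / 0.9454 ≈ 11.52 million.

About 11.52 million are unemployed.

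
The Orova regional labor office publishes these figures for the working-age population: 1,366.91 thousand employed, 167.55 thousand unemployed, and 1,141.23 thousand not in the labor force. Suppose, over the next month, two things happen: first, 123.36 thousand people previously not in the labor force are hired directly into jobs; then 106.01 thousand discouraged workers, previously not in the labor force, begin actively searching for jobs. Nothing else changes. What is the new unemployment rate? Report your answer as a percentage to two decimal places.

New unemployment rate ≈ 15.51%.

Initially, labor force = 1,366.91 + 167.55 = 1,534.46 thousand, so u = 167.55/1,534.46 = 10.92%.
After the first change, employed and labor force both rise by 123.36; unemployed unchanged → E = 1,490.27, U = 167.55, labor force = 1,657.82 thousand.
After the second change, unemployed and labor force both rise by 106.01 → E = 1,490.27, U = 273.56, labor force = 1,763.83 thousand.
New unemployment rate = 273.56 / 1,763.83 = 15.51%.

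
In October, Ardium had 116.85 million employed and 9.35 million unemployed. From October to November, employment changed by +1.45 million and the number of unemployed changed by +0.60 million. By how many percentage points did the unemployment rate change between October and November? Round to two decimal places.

October: labor force = 116.85 + 9.35 = 126.20; u = 9.35/126.20 = 7.41%.
November: labor force = 118.30 + 9.95 = 128.25; u = 9.95/128.25 = 7.76%.
Change = 7.76% − 7.41% = +0.35 pp.

The unemployment rate changed by +0.35 percentage points.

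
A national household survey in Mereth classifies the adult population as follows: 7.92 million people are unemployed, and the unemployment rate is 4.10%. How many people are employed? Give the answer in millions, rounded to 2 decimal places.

Labor force = U / u = 7.92 / 0.0410 ≈ 193.17 million.
Employed = labor force − unemployed = 193.17 − 7.92 = 185.25 million.

About 185.25 million are employed.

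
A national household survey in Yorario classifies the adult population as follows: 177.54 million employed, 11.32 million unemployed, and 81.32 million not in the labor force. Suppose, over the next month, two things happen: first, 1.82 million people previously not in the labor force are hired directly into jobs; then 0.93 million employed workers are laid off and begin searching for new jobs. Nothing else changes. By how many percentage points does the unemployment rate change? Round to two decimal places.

The unemployment rate changes by +0.43 percentage points.

Initially, labor force = 177.54 + 11.32 = 188.86 million, so u = 11.32/188.86 = 5.99%.
After the first change, employed and labor force both rise by 1.82; unemployed unchanged → E = 179.36, U = 11.32, labor force = 190.68 million.
After the second change, employed falls and unemployed rises by 0.93; labor force unchanged → E = 178.43, U = 12.25, labor force = 190.68 million.
New unemployment rate = 12.25 / 190.68 = 6.42%.
Change = 6.42% − 5.99% = +0.43 percentage points.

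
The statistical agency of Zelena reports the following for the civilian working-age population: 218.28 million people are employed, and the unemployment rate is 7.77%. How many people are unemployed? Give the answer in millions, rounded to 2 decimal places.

About 18.39 million are unemployed.

Let U be the number unemployed. The labor force is E + U, and U/(E+U) = 0.0777.
So U = 0.0777 × 218.28 / (1 − 0.0777) = 16.9604 / 0.9223 ≈ 18.39 million.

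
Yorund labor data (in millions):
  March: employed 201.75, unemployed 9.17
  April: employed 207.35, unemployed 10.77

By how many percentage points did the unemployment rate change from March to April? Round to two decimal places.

The unemployment rate changed by +0.59 percentage points.

March: labor force = 201.75 + 9.17 = 210.92; u = 9.17/210.92 = 4.35%.
April: labor force = 207.35 + 10.77 = 218.12; u = 10.77/218.12 = 4.94%.
Change = 4.94% − 4.35% = +0.59 pp.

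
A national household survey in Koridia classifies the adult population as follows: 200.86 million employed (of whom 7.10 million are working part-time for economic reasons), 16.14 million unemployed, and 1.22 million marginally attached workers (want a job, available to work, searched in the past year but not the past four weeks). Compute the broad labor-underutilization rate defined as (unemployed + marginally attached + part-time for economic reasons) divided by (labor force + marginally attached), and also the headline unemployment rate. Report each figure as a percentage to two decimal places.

Broad underutilization rate ≈ 11.21%; headline unemployment rate ≈ 7.44%.

Labor force = 200.86 + 16.14 = 217.00 million.
Numerator = 16.14 + 1.22 + 7.10 = 24.46 million.
Denominator = 217.00 + 1.22 = 218.22 million.
Broad rate = 24.46 / 218.22 = 11.21%.
Headline unemployment rate = 16.14 / 217.00 = 7.44%.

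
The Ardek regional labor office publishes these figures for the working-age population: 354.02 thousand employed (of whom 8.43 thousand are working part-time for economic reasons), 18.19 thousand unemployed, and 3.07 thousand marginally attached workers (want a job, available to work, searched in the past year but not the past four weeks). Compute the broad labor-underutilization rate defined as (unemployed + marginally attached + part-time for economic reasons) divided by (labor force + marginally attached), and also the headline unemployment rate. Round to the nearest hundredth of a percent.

Labor force = 354.02 + 18.19 = 372.21 thousand.
Numerator = 18.19 + 3.07 + 8.43 = 29.69 thousand.
Denominator = 372.21 + 3.07 = 375.28 thousand.
Broad rate = 29.69 / 375.28 = 7.91%.
Headline unemployment rate = 18.19 / 372.21 = 4.89%.

Broad underutilization rate ≈ 7.91%; headline unemployment rate ≈ 4.89%.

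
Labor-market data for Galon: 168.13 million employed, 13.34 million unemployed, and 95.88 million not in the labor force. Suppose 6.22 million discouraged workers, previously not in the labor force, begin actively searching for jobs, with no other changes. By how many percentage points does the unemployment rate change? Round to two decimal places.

The unemployment rate changes by +3.07 percentage points.

Initially, labor force = 168.13 + 13.34 = 181.47 million, so u = 13.34/181.47 = 7.35%.
After the change, unemployed and labor force both rise by 6.22 → E = 168.13, U = 19.56, labor force = 187.69 million.
New unemployment rate = 19.56 / 187.69 = 10.42%.
Change = 10.42% − 7.35% = +3.07 percentage points.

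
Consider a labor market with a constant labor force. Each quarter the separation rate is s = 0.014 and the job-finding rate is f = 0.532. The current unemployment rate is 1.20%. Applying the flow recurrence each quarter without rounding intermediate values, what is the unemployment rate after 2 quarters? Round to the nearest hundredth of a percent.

Unemployment rate after two quarters ≈ 2.28%.

With a fixed labor force, u_{t+1} = u_t + s·(1−u_t) − f·u_t = u_t·(1−s−f) + s.
Here 1−s−f = 0.454 and s = 0.014.
u_1 = 0.012000 × 0.454 + 0.014 = 0.019448.
u_2 = 0.019448 × 0.454 + 0.014 = 0.022829.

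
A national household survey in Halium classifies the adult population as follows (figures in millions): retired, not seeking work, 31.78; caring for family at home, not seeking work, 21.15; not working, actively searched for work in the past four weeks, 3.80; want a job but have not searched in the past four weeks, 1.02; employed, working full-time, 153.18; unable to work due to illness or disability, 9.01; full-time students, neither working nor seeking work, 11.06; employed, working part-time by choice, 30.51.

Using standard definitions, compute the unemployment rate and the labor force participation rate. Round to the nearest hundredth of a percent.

Unemployment rate ≈ 2.03%; labor force participation rate ≈ 71.70%.

Employed = 153.18 + 30.51 = 183.69 million.
Unemployed = 3.80 million.
Labor force = 183.69 + 3.80 = 187.49 million.
Not in labor force = 31.78 + 21.15 + 1.02 + 9.01 + 11.06 = 74.02 million (those not working and not actively searching are outside the labor force — including those who want a job but have given up searching).
Civilian working-age population = 187.49 + 74.02 = 261.51 million.
Unemployment rate = 3.80 / 187.49 = 2.03%.
Labor force participation rate = 187.49 / 261.51 = 71.70%.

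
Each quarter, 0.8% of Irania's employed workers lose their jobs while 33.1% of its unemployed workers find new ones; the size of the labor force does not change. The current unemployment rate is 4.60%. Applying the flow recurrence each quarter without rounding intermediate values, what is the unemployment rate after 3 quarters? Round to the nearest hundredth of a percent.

Unemployment rate after three quarters ≈ 3.01%.

With a fixed labor force, u_{t+1} = u_t + s·(1−u_t) − f·u_t = u_t·(1−s−f) + s.
Here 1−s−f = 0.661 and s = 0.008.
u_1 = 0.046000 × 0.661 + 0.008 = 0.038406.
u_2 = 0.038406 × 0.661 + 0.008 = 0.033386.
u_3 = 0.033386 × 0.661 + 0.008 = 0.030068.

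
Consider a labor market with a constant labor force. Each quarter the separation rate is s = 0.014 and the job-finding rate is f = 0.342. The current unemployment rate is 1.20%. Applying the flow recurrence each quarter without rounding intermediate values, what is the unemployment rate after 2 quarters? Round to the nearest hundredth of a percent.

With a fixed labor force, u_{t+1} = u_t + s·(1−u_t) − f·u_t = u_t·(1−s−f) + s.
Here 1−s−f = 0.644 and s = 0.014.
u_1 = 0.012000 × 0.644 + 0.014 = 0.021728.
u_2 = 0.021728 × 0.644 + 0.014 = 0.027993.

Unemployment rate after two quarters ≈ 2.80%.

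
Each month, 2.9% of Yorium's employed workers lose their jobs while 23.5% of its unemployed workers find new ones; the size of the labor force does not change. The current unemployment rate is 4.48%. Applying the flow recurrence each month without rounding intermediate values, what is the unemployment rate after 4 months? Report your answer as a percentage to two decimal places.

With a fixed labor force, u_{t+1} = u_t + s·(1−u_t) − f·u_t = u_t·(1−s−f) + s.
Here 1−s−f = 0.736 and s = 0.029.
u_1 = 0.044800 × 0.736 + 0.029 = 0.061973.
u_2 = 0.061973 × 0.736 + 0.029 = 0.074612.
u_3 = 0.074612 × 0.736 + 0.029 = 0.083914.
u_4 = 0.083914 × 0.736 + 0.029 = 0.090761.

Unemployment rate after four months ≈ 9.08%.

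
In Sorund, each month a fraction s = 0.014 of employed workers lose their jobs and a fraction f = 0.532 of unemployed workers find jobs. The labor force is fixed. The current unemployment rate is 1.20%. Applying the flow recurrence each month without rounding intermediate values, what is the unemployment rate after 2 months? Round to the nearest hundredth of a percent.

With a fixed labor force, u_{t+1} = u_t + s·(1−u_t) − f·u_t = u_t·(1−s−f) + s.
Here 1−s−f = 0.454 and s = 0.014.
u_1 = 0.012000 × 0.454 + 0.014 = 0.019448.
u_2 = 0.019448 × 0.454 + 0.014 = 0.022829.

Unemployment rate after two months ≈ 2.28%.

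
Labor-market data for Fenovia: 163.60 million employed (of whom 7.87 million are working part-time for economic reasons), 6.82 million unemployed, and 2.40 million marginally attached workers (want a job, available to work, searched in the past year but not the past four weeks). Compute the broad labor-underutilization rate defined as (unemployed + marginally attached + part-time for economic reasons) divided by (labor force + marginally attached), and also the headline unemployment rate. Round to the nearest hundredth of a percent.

Labor force = 163.60 + 6.82 = 170.42 million.
Numerator = 6.82 + 2.40 + 7.87 = 17.09 million.
Denominator = 170.42 + 2.40 = 172.82 million.
Broad rate = 17.09 / 172.82 = 9.89%.
Headline unemployment rate = 6.82 / 170.42 = 4.00%.

Broad underutilization rate ≈ 9.89%; headline unemployment rate ≈ 4.00%.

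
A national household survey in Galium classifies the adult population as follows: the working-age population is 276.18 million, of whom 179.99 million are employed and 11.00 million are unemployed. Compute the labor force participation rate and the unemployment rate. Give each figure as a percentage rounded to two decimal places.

Labor force participation rate ≈ 69.15%; unemployment rate ≈ 5.76%.

Labor force = employed + unemployed = 179.99 + 11.00 = 190.99 million.
Unemployment rate = 11.00 / 190.99 = 5.76%.
Labor force participation rate = 190.99 / 276.18 = 69.15%.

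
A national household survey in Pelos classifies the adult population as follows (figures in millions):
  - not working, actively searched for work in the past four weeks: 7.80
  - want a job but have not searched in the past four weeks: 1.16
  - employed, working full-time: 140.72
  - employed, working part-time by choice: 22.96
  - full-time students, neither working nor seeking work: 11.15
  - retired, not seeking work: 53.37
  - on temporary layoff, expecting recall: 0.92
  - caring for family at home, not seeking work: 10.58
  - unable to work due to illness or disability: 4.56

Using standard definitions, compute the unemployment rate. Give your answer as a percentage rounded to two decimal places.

Employed = 140.72 + 22.96 = 163.68 million.
Unemployed = 7.80 + 0.92 = 8.72 million (jobless and actively searching, or on temporary layoff).
Labor force = 163.68 + 8.72 = 172.40 million.
Unemployment rate = 8.72 / 172.40 = 5.06%.

Unemployment rate ≈ 5.06%.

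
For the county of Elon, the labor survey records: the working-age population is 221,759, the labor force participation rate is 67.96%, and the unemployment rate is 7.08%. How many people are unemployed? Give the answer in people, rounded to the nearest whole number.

About 10,670 are unemployed.

Labor force = 0.6796 × 221,759 = 150,707.
Unemployed = 0.0708 × 150,707 ≈ 10,670.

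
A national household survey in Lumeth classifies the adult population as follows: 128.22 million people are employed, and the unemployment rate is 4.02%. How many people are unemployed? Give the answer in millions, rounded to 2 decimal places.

About 5.37 million are unemployed.

Let U be the number unemployed. The labor force is E + U, and U/(E+U) = 0.0402.
So U = 0.0402 × 128.22 / (1 − 0.0402) = 5.1544 / 0.9598 ≈ 5.37 million.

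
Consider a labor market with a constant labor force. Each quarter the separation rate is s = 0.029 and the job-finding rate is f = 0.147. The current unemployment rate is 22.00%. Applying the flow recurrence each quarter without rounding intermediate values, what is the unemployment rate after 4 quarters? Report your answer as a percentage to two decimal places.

With a fixed labor force, u_{t+1} = u_t + s·(1−u_t) − f·u_t = u_t·(1−s−f) + s.
Here 1−s−f = 0.824 and s = 0.029.
u_1 = 0.220000 × 0.824 + 0.029 = 0.210280.
u_2 = 0.210280 × 0.824 + 0.029 = 0.202271.
u_3 = 0.202271 × 0.824 + 0.029 = 0.195671.
u_4 = 0.195671 × 0.824 + 0.029 = 0.190233.

Unemployment rate after four quarters ≈ 19.02%.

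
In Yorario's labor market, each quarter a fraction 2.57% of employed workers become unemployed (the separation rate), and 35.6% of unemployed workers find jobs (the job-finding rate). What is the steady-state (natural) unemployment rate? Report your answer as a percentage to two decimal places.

Steady-state unemployment rate ≈ 6.73%.

At steady state the flows balance: s·E = f·U, so U/(E+U) = s/(s+f).
u* = 2.57 / (2.57 + 35.6) = 2.57 / 38.17 = 6.73%.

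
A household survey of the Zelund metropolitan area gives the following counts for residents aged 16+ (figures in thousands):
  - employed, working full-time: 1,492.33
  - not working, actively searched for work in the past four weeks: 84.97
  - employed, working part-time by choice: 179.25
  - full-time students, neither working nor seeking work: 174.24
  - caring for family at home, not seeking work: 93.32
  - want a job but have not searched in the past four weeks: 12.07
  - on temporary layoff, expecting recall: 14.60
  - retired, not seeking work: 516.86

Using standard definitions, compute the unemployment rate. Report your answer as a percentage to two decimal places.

Unemployment rate ≈ 5.62%.

Employed = 1,492.33 + 179.25 = 1,671.58 thousand.
Unemployed = 84.97 + 14.60 = 99.57 thousand (jobless and actively searching, or on temporary layoff).
Labor force = 1,671.58 + 99.57 = 1,771.15 thousand.
Unemployment rate = 99.57 / 1,771.15 = 5.62%.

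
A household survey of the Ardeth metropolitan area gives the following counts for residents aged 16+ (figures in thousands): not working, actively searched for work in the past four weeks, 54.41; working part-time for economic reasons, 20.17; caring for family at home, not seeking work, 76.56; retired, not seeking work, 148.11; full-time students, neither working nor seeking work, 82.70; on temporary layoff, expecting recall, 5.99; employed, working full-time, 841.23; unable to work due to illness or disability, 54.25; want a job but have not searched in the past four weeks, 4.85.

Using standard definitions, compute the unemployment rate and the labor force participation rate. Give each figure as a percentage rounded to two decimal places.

Unemployment rate ≈ 6.55%; labor force participation rate ≈ 71.55%.

Employed = 20.17 + 841.23 = 861.40 thousand (anyone who worked, including part-time for economic reasons, counts as employed).
Unemployed = 54.41 + 5.99 = 60.40 thousand (jobless and actively searching, or on temporary layoff).
Labor force = 861.40 + 60.40 = 921.80 thousand.
Not in labor force = 76.56 + 148.11 + 82.70 + 54.25 + 4.85 = 366.47 thousand (those not working and not actively searching are outside the labor force — including those who want a job but have given up searching).
Civilian working-age population = 921.80 + 366.47 = 1,288.27 thousand.
Unemployment rate = 60.40 / 921.80 = 6.55%.
Labor force participation rate = 921.80 / 1,288.27 = 71.55%.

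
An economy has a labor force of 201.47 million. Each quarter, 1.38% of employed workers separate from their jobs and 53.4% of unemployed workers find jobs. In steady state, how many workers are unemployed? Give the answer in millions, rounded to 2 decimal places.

Steady-state unemployment rate u* = s/(s+f) = 1.38/(1.38+53.4) = 0.025192.
Unemployed = u* × labor force = 0.025192 × 201.47 ≈ 5.08 million.

About 5.08 million are unemployed in steady state.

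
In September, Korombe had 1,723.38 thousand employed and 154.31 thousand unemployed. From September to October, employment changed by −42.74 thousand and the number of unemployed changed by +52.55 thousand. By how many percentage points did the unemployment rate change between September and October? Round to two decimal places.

September: labor force = 1,723.38 + 154.31 = 1,877.69; u = 154.31/1,877.69 = 8.22%.
October: labor force = 1,680.64 + 206.86 = 1,887.50; u = 206.86/1,887.50 = 10.96%.
Change = 10.96% − 8.22% = +2.74 pp.

The unemployment rate changed by +2.74 percentage points.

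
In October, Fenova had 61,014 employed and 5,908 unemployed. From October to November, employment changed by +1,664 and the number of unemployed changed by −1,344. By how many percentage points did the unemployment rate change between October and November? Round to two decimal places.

October: labor force = 61,014 + 5,908 = 66,922; u = 5,908/66,922 = 8.83%.
November: labor force = 62,678 + 4,564 = 67,242; u = 4,564/67,242 = 6.79%.
Change = 6.79% − 8.83% = −2.04 pp.

The unemployment rate changed by −2.04 percentage points.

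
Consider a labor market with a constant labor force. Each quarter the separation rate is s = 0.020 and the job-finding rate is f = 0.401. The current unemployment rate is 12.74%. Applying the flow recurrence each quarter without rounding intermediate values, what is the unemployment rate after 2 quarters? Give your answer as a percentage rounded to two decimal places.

Unemployment rate after two quarters ≈ 7.43%.

With a fixed labor force, u_{t+1} = u_t + s·(1−u_t) − f·u_t = u_t·(1−s−f) + s.
Here 1−s−f = 0.579 and s = 0.020.
u_1 = 0.127400 × 0.579 + 0.020 = 0.093765.
u_2 = 0.093765 × 0.579 + 0.020 = 0.074290.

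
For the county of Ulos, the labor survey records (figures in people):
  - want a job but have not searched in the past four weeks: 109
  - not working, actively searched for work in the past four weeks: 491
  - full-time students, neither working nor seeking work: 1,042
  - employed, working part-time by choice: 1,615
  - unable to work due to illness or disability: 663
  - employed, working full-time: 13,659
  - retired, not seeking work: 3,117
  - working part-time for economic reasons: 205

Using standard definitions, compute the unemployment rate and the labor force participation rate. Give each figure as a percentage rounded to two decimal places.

Unemployment rate ≈ 3.07%; labor force participation rate ≈ 76.41%.

Employed = 1,615 + 13,659 + 205 = 15,479 (anyone who worked, including part-time for economic reasons, counts as employed).
Unemployed = 491.
Labor force = 15,479 + 491 = 15,970.
Not in labor force = 109 + 1,042 + 663 + 3,117 = 4,931 (those not working and not actively searching are outside the labor force — including those who want a job but have given up searching).
Civilian working-age population = 15,970 + 4,931 = 20,901.
Unemployment rate = 491 / 15,970 = 3.07%.
Labor force participation rate = 15,970 / 20,901 = 76.41%.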